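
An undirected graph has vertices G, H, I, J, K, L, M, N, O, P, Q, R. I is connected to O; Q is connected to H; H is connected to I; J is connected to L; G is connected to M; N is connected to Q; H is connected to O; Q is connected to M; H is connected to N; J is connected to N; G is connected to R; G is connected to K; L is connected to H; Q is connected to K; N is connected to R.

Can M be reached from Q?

Explore from Q.
Distance 1: reach H, K, M, N.
Found M.

Yes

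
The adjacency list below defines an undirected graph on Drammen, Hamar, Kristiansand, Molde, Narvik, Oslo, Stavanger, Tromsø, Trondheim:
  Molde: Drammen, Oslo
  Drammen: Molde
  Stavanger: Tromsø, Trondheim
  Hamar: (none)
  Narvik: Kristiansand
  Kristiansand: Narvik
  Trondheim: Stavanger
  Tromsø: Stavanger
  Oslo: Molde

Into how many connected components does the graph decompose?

4

From Drammen: component {Drammen, Molde, Oslo}.
From Hamar: component {Hamar}.
From Kristiansand: component {Kristiansand, Narvik}.
From Stavanger: component {Stavanger, Tromsø, Trondheim}.
That's 4 components.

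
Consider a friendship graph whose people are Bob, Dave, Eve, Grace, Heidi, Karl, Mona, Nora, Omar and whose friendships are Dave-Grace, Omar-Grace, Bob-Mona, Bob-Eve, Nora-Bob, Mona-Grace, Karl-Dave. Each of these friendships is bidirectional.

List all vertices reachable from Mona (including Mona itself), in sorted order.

Bob, Dave, Eve, Grace, Karl, Mona, Nora, Omar

Start at Mona.
Its neighbours: Bob, Grace.
Then their neighbours: Dave, Eve, Nora, Omar.
Then next layer: Karl.
Nothing further is reachable.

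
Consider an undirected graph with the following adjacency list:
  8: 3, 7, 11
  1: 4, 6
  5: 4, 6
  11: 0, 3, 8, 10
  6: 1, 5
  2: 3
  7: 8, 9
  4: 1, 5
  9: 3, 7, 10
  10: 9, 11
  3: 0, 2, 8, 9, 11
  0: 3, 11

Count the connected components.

2

From 0: component {0, 2, 3, 7, 8, 9, 10, 11}.
From 1: component {1, 4, 5, 6}.
That's 2 components.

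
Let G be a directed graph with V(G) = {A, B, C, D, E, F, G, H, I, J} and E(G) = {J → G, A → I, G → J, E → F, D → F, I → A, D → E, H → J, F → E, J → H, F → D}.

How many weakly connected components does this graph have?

5

From A: component {A, I}.
From B: component {B}.
From C: component {C}.
From D: component {D, E, F}.
From G: component {G, H, J}.
That's 5 components.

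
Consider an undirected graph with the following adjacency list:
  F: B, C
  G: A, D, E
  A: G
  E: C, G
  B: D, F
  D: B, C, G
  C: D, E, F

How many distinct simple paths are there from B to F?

3

B–D–C–F
B–D–G–E–C–F
B–F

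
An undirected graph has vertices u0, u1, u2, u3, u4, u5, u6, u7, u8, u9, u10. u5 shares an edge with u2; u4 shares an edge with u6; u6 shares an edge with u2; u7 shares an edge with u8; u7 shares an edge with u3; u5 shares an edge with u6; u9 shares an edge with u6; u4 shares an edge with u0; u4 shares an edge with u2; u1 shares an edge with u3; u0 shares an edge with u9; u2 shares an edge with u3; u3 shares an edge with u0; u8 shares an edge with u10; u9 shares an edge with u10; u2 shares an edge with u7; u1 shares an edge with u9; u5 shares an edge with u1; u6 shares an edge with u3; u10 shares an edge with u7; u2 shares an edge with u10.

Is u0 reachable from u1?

Explore from u1.
Distance 1: reach u3, u5, u9.
Distance 2: reach u0, u2, u6, u7, u10.
Found u0.

Yes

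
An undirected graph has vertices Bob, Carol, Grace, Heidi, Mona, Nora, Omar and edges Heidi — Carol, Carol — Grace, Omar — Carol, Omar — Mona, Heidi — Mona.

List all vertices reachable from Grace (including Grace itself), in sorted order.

Carol, Grace, Heidi, Mona, Omar

Start at Grace.
Its neighbours: Carol.
Then their neighbours: Heidi, Omar.
Then next layer: Mona.
Nothing further is reachable.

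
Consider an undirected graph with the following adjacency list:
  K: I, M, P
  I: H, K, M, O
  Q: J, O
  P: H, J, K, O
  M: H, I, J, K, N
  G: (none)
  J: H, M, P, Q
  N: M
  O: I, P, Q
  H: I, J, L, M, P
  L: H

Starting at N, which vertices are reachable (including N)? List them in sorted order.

Start at N.
Its neighbours: M.
Then their neighbours: H, I, J, K.
Then next layer: L, O, P, Q.
Nothing further is reachable.

H, I, J, K, L, M, N, O, P, Q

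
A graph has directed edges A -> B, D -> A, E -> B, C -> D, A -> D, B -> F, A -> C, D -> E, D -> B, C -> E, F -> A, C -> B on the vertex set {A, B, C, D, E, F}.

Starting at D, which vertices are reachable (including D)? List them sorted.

A, B, C, D, E, F

Start at D.
Its neighbours: A, B, E.
Then their neighbours: C, F.
Every vertex is now reached.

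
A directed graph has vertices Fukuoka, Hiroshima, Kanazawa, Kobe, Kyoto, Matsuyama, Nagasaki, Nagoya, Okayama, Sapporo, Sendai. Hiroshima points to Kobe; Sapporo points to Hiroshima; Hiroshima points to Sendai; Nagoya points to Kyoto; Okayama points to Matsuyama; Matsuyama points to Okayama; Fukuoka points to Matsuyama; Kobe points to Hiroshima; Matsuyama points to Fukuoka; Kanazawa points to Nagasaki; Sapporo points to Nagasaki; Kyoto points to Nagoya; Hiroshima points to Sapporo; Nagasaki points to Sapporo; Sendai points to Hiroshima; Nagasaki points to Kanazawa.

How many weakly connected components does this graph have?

3

From Fukuoka: component {Fukuoka, Matsuyama, Okayama}.
From Hiroshima: component {Hiroshima, Kanazawa, Kobe, Nagasaki, Sapporo, Sendai}.
From Kyoto: component {Kyoto, Nagoya}.
That's 3 components.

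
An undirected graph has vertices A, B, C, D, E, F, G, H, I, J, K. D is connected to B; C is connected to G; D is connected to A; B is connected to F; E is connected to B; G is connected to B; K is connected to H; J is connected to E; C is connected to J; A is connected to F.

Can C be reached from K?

Explore from K.
Distance 1: reach H.
The search is exhausted without reaching C; it lies in a different component.

No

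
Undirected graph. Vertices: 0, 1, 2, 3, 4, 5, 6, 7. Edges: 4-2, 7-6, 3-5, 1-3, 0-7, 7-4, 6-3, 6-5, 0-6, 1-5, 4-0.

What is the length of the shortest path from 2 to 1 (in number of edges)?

5

Distance 0: 2.
Distance 1: 4.
Distance 2: 0, 7.
Distance 3: 6.
Distance 4: 3, 5.
Distance 5: 1 — contains 1.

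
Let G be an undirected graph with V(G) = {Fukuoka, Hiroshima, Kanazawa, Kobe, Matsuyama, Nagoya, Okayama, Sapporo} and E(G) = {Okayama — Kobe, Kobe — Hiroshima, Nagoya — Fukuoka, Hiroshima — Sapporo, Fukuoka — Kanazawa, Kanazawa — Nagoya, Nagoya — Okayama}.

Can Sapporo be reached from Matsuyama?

Matsuyama has no edges, so nothing is reachable from it.

No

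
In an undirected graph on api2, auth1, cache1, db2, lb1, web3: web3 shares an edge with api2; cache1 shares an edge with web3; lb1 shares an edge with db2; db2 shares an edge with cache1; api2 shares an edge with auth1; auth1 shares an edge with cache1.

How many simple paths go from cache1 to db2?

1

cache1–db2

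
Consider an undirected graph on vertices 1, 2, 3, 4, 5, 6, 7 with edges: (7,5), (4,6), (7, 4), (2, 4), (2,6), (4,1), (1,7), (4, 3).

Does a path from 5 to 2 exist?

Explore from 5.
Distance 1: reach 7.
Distance 2: reach 1, 4.
Distance 3: reach 2, 3, 6.
Found 2.

Yes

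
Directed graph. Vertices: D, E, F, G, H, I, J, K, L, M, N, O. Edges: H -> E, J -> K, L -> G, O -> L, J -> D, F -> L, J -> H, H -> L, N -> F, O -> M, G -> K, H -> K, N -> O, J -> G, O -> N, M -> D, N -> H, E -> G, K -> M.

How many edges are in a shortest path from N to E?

Distance 0: N.
Distance 1: F, H, O.
Distance 2: E, K, L, M — contains E.

2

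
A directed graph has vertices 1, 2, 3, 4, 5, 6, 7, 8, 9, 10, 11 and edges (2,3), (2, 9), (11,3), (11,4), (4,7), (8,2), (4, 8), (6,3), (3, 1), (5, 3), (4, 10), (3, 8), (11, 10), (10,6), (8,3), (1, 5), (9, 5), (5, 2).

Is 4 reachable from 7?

7 has no outgoing edges, so nothing is reachable from it.

No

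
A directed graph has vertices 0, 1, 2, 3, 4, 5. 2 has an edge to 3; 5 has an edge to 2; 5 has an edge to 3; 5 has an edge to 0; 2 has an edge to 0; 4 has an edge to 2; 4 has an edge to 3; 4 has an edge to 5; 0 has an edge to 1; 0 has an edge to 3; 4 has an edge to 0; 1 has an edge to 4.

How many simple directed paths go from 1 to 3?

8

1→4→0→3
1→4→2→0→3
1→4→2→3
1→4→3
1→4→5→0→3
1→4→5→2→0→3
1→4→5→2→3
1→4→5→3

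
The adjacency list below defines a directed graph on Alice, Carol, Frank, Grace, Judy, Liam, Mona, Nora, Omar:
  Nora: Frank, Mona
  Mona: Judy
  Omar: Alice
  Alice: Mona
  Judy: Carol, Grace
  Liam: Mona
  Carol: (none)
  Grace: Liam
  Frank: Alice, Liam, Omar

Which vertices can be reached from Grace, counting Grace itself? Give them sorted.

Carol, Grace, Judy, Liam, Mona

Start at Grace.
Its neighbours: Liam.
Then their neighbours: Mona.
Then next layer: Judy.
Then next layer: Carol.
Nothing further is reachable.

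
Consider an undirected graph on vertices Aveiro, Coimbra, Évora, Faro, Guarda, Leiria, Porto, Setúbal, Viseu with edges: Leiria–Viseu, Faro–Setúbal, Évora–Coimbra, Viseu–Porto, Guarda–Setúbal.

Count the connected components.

4

From Aveiro: component {Aveiro}.
From Coimbra: component {Coimbra, Évora}.
From Faro: component {Faro, Guarda, Setúbal}.
From Leiria: component {Leiria, Porto, Viseu}.
That's 4 components.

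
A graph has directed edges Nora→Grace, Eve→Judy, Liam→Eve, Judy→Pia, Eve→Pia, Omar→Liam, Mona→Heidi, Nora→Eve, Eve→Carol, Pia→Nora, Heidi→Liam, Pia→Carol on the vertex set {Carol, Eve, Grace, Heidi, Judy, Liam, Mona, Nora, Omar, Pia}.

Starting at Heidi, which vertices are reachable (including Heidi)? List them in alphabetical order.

Start at Heidi.
Its neighbours: Liam.
Then their neighbours: Eve.
Then next layer: Carol, Judy, Pia.
Then next layer: Nora.
Then next layer: Grace.
Nothing further is reachable.

Carol, Eve, Grace, Heidi, Judy, Liam, Nora, Pia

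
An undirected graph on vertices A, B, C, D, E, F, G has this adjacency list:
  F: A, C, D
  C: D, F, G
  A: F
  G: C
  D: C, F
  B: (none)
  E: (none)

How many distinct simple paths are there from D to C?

D–C
D–F–C

2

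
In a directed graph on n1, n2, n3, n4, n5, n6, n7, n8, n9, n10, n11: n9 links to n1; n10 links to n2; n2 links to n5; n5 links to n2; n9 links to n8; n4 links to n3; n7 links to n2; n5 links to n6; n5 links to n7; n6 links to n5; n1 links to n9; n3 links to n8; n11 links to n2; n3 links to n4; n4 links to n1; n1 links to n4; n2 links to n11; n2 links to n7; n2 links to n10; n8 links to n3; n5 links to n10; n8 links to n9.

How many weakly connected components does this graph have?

2

From n1: component {n1, n3, n4, n8, n9}.
From n2: component {n2, n5, n6, n7, n10, n11}.
That's 2 components.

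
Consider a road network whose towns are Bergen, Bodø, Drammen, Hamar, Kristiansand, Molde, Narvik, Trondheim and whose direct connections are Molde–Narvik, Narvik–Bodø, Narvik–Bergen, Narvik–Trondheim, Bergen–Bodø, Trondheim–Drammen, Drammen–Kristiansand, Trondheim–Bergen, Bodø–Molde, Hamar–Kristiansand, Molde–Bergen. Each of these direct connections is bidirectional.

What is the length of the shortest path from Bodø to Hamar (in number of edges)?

Distance 0: Bodø.
Distance 1: Bergen, Molde, Narvik.
Distance 2: Trondheim.
Distance 3: Drammen.
Distance 4: Kristiansand.
Distance 5: Hamar — contains Hamar.

5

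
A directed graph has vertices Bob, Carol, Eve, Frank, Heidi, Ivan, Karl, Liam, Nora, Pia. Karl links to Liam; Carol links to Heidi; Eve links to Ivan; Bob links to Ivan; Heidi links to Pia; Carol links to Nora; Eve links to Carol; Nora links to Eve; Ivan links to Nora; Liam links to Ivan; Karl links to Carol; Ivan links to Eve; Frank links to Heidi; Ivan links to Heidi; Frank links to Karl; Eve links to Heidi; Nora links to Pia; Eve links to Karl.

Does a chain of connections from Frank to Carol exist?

Explore from Frank.
Distance 1: reach Heidi, Karl.
Distance 2: reach Carol, Liam, Pia.
Found Carol.

Yes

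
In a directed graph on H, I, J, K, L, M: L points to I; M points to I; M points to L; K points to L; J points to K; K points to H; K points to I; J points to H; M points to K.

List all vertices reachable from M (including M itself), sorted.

H, I, K, L, M

Start at M.
Its neighbours: I, K, L.
Then their neighbours: H.
Nothing further is reachable.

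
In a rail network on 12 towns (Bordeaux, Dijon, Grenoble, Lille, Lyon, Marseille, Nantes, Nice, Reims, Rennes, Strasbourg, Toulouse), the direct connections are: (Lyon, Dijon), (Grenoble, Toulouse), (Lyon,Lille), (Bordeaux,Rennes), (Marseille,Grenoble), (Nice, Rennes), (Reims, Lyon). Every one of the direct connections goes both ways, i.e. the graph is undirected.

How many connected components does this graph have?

5

From Bordeaux: component {Bordeaux, Nice, Rennes}.
From Dijon: component {Dijon, Lille, Lyon, Reims}.
From Grenoble: component {Grenoble, Marseille, Toulouse}.
From Nantes: component {Nantes}.
From Strasbourg: component {Strasbourg}.
That's 5 components.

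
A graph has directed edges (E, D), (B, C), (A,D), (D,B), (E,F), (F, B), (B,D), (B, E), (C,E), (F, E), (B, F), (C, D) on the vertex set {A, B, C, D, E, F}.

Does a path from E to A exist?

Explore from E.
Distance 1: reach D, F.
Distance 2: reach B.
Distance 3: reach C.
The search from E is exhausted; no directed path reaches A.

No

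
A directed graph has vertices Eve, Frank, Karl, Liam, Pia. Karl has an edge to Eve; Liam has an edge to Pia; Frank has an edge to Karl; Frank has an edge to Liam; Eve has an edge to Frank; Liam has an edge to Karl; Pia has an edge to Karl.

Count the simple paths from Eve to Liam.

1

Eve→Frank→Liam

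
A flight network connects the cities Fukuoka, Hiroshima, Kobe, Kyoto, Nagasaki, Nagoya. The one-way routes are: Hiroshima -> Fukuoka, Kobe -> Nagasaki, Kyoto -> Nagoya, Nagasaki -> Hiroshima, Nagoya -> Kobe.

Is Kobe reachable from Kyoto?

Yes

Explore from Kyoto.
Distance 1: reach Nagoya.
Distance 2: reach Kobe.
Found Kobe.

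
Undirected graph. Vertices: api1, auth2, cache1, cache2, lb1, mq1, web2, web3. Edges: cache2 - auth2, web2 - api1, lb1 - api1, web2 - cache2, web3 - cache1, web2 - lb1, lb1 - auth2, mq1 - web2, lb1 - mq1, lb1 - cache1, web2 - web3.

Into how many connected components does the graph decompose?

1

From api1: component {api1, auth2, cache1, cache2, lb1, mq1, web2, web3}.
That's 1 component.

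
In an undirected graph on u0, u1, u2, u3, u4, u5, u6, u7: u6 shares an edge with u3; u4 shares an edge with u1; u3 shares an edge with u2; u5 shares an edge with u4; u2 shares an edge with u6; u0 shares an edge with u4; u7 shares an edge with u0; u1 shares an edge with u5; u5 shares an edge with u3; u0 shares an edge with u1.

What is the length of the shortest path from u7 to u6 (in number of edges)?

Distance 0: u7.
Distance 1: u0.
Distance 2: u1, u4.
Distance 3: u5.
Distance 4: u3.
Distance 5: u2, u6 — contains u6.

5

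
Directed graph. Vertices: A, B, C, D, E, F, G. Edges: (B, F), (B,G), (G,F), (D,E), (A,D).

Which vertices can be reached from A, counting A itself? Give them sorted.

Start at A.
Its neighbours: D.
Then their neighbours: E.
Nothing further is reachable.

A, D, E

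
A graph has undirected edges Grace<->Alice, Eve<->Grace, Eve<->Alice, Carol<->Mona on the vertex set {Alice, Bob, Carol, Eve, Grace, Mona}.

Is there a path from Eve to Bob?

Explore from Eve.
Distance 1: reach Alice, Grace.
The search is exhausted without reaching Bob; it lies in a different component.

No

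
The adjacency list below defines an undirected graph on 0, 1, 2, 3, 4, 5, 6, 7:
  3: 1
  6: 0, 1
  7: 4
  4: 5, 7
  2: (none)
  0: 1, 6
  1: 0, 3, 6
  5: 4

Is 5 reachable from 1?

No

Explore from 1.
Distance 1: reach 0, 3, 6.
The search is exhausted without reaching 5; it lies in a different component.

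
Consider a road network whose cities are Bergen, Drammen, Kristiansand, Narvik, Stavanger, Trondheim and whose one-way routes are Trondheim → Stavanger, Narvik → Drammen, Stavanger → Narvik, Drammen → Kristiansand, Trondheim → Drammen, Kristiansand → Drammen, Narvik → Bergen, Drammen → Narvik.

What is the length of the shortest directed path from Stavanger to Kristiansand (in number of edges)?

Distance 0: Stavanger.
Distance 1: Narvik.
Distance 2: Bergen, Drammen.
Distance 3: Kristiansand — contains Kristiansand.

3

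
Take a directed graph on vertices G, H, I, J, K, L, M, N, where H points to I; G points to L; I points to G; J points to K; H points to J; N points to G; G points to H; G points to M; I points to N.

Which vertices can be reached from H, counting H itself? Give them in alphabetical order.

G, H, I, J, K, L, M, N

Start at H.
Its neighbours: I, J.
Then their neighbours: G, K, N.
Then next layer: L, M.
Every vertex is now reached.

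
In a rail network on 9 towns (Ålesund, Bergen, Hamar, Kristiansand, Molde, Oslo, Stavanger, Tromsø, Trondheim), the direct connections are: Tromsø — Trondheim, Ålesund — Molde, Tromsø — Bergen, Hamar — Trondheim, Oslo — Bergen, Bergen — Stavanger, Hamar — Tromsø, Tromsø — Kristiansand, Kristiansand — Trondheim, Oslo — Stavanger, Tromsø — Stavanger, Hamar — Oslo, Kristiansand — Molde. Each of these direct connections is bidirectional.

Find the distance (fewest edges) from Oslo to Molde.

Distance 0: Oslo.
Distance 1: Bergen, Hamar, Stavanger.
Distance 2: Tromsø, Trondheim.
Distance 3: Kristiansand.
Distance 4: Molde — contains Molde.

4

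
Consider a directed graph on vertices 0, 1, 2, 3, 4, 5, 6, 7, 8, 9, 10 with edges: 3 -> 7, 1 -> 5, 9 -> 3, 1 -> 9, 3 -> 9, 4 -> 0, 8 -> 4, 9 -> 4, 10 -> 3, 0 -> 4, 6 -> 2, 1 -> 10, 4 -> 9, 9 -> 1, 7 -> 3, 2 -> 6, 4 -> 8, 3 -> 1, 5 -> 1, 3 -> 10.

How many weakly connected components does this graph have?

From 0: component {0, 1, 3, 4, 5, 7, 8, 9, 10}.
From 2: component {2, 6}.
That's 2 components.

2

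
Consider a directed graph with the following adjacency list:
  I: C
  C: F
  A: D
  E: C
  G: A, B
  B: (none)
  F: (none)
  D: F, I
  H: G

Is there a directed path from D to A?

No

Explore from D.
Distance 1: reach F, I.
Distance 2: reach C.
The search from D is exhausted; no directed path reaches A.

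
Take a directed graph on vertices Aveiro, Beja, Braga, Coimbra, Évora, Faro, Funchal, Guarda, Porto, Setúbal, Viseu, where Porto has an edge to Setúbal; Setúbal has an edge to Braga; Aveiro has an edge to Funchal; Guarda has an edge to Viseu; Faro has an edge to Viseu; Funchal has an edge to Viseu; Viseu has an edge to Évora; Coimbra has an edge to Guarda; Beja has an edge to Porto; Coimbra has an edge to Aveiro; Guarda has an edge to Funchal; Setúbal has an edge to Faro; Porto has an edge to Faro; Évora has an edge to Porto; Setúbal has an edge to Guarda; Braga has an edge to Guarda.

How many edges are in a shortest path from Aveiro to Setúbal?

5

Distance 0: Aveiro.
Distance 1: Funchal.
Distance 2: Viseu.
Distance 3: Évora.
Distance 4: Porto.
Distance 5: Faro, Setúbal — contains Setúbal.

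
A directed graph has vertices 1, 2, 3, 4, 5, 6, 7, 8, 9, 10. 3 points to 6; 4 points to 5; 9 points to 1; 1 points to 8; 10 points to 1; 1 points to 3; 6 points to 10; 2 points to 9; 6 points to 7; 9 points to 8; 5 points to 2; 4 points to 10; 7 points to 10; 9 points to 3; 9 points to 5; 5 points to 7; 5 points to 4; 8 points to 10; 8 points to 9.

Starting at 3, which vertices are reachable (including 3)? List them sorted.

Start at 3.
Its neighbours: 6.
Then their neighbours: 7, 10.
Then next layer: 1.
Then next layer: 8.
Then next layer: 9.
Then next layer: 5.
Then next layer: 2, 4.
Every vertex is now reached.

1, 2, 3, 4, 5, 6, 7, 8, 9, 10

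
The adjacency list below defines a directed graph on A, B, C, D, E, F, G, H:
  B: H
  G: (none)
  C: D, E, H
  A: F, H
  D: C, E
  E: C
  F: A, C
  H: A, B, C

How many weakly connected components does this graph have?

From A: component {A, B, C, D, E, F, H}.
From G: component {G}.
That's 2 components.

2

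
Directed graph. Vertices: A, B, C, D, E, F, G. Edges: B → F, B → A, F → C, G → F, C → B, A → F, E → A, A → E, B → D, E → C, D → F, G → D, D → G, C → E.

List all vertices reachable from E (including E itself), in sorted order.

Start at E.
Its neighbours: A, C.
Then their neighbours: B, F.
Then next layer: D.
Then next layer: G.
Every vertex is now reached.

A, B, C, D, E, F, G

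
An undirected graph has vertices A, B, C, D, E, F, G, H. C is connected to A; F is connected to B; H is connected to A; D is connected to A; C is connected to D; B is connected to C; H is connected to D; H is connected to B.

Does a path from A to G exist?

Explore from A.
Distance 1: reach C, D, H.
Distance 2: reach B.
Distance 3: reach F.
The search is exhausted without reaching G; it lies in a different component.

No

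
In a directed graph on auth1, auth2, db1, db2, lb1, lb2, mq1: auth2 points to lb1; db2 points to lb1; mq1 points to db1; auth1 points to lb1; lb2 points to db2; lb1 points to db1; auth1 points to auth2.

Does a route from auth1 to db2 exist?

Explore from auth1.
Distance 1: reach auth2, lb1.
Distance 2: reach db1.
The search from auth1 is exhausted; no directed path reaches db2.

No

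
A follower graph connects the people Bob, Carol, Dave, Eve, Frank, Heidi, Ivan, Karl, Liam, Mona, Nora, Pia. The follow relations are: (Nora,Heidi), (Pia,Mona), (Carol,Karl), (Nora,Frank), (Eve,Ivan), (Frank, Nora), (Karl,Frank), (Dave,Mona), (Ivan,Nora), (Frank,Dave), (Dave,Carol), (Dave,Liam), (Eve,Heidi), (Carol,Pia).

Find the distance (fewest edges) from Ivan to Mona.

Distance 0: Ivan.
Distance 1: Nora.
Distance 2: Frank, Heidi.
Distance 3: Dave.
Distance 4: Carol, Liam, Mona — contains Mona.

4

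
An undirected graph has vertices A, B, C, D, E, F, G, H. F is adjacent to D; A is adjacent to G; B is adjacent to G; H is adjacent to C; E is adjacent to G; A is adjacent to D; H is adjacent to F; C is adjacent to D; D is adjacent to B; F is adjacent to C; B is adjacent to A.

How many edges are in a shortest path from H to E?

5

Distance 0: H.
Distance 1: C, F.
Distance 2: D.
Distance 3: A, B.
Distance 4: G.
Distance 5: E — contains E.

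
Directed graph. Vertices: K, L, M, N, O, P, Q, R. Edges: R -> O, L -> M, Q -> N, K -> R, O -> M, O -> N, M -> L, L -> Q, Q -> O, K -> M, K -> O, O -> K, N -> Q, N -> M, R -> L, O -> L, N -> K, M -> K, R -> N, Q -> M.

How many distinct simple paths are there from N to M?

N→K→M
N→K→O→L→M
N→K→O→L→Q→M
N→K→O→M
N→K→R→L→M
N→K→R→L→Q→M
N→K→R→L→Q→O→M
N→K→R→O→L→M
... and 8 more.

16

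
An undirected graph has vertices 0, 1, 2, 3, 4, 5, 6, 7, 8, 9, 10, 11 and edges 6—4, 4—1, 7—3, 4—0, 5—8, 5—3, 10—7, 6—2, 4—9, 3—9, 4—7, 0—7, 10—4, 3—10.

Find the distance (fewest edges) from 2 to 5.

Distance 0: 2.
Distance 1: 6.
Distance 2: 4.
Distance 3: 0, 1, 7, 9, 10.
Distance 4: 3.
Distance 5: 5 — contains 5.

5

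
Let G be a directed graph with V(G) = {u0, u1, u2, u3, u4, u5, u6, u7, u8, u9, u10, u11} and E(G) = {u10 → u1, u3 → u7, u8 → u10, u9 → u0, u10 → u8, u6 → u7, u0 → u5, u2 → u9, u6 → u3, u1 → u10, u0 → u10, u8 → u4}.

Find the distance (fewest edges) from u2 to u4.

5

Distance 0: u2.
Distance 1: u9.
Distance 2: u0.
Distance 3: u5, u10.
Distance 4: u1, u8.
Distance 5: u4 — contains u4.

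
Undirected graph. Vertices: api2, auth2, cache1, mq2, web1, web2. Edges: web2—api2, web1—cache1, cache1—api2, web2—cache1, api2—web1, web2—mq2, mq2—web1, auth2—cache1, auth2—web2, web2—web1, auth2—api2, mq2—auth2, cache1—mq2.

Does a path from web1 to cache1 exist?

Yes

Explore from web1.
Distance 1: reach api2, cache1, mq2, web2.
Found cache1.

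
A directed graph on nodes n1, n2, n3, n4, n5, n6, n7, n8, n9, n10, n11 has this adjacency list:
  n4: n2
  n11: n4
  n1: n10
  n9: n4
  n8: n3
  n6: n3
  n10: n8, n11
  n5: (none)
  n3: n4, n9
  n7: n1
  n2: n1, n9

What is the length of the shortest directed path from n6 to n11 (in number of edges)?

6

Distance 0: n6.
Distance 1: n3.
Distance 2: n4, n9.
Distance 3: n2.
Distance 4: n1.
Distance 5: n10.
Distance 6: n8, n11 — contains n11.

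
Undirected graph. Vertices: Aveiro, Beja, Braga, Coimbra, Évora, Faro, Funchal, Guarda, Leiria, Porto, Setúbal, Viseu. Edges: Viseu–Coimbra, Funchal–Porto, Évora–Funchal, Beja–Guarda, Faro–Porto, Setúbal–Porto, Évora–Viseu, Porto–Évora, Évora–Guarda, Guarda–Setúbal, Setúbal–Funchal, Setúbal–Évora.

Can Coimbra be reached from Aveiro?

No

Aveiro has no edges, so nothing is reachable from it.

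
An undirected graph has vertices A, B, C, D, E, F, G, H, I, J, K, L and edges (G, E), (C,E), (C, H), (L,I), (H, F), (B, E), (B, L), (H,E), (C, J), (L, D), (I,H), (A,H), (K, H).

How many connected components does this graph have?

From A: component {A, B, C, D, E, F, G, H, I, J, K, L}.
That's 1 component.

1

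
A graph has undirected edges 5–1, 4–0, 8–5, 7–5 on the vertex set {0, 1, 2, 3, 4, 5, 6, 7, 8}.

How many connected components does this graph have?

From 0: component {0, 4}.
From 1: component {1, 5, 7, 8}.
From 2: component {2}.
From 3: component {3}.
From 6: component {6}.
That's 5 components.

5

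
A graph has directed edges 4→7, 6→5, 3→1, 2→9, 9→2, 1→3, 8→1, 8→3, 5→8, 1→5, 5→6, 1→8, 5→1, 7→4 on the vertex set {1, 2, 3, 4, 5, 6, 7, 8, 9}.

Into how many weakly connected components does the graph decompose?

3

From 1: component {1, 3, 5, 6, 8}.
From 2: component {2, 9}.
From 4: component {4, 7}.
That's 3 components.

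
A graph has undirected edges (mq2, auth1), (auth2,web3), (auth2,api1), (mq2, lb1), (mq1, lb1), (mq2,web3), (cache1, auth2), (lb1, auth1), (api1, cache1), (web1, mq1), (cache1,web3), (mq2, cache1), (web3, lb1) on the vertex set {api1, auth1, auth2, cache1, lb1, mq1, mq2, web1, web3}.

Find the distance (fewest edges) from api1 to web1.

Distance 0: api1.
Distance 1: auth2, cache1.
Distance 2: mq2, web3.
Distance 3: auth1, lb1.
Distance 4: mq1.
Distance 5: web1 — contains web1.

5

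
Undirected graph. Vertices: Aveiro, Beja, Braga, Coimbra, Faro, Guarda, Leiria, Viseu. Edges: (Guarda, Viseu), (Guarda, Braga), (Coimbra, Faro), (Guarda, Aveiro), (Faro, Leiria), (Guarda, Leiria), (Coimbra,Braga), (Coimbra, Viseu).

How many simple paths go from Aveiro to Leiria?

Aveiro–Guarda–Braga–Coimbra–Faro–Leiria
Aveiro–Guarda–Leiria
Aveiro–Guarda–Viseu–Coimbra–Faro–Leiria

3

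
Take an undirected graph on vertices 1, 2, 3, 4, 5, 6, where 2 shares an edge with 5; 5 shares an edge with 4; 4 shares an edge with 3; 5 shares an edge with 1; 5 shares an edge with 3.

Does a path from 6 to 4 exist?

6 has no edges, so nothing is reachable from it.

No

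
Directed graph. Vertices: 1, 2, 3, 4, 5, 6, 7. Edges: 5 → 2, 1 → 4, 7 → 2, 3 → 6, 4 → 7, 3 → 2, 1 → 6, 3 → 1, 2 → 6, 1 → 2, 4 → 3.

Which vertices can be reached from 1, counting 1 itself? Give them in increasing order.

1, 2, 3, 4, 6, 7

Start at 1.
Its neighbours: 2, 4, 6.
Then their neighbours: 3, 7.
Nothing further is reachable.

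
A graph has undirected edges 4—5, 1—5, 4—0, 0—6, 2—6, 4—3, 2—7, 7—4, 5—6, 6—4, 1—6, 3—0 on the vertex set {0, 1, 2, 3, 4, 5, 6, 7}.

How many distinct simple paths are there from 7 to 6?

6

7–2–6
7–4–0–6
7–4–3–0–6
7–4–5–1–6
7–4–5–6
7–4–6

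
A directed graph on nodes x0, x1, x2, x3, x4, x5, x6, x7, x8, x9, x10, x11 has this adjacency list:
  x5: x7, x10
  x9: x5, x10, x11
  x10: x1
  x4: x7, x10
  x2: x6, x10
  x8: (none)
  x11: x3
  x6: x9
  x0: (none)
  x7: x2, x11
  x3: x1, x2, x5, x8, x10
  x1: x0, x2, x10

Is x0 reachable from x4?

Yes

Explore from x4.
Distance 1: reach x7, x10.
Distance 2: reach x1, x2, x11.
Distance 3: reach x0, x3, x6.
Found x0.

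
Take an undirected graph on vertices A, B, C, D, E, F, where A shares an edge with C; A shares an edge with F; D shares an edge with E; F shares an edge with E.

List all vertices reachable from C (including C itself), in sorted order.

A, C, D, E, F

Start at C.
Its neighbours: A.
Then their neighbours: F.
Then next layer: E.
Then next layer: D.
Nothing further is reachable.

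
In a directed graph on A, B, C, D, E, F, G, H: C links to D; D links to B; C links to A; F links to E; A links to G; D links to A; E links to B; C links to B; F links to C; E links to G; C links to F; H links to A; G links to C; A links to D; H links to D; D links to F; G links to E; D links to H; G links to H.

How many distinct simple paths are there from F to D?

7

F→C→A→D
F→C→A→G→H→D
F→C→D
F→E→G→C→A→D
F→E→G→C→D
F→E→G→H→A→D
F→E→G→H→D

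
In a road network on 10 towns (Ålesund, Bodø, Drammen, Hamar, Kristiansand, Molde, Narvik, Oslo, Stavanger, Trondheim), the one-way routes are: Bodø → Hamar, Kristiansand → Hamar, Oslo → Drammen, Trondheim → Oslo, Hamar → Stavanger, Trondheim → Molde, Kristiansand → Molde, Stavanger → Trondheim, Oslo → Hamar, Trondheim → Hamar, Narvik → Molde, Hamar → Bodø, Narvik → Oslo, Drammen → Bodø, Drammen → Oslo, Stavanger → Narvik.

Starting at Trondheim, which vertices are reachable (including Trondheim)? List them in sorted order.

Start at Trondheim.
Its neighbours: Hamar, Molde, Oslo.
Then their neighbours: Bodø, Drammen, Stavanger.
Then next layer: Narvik.
Nothing further is reachable.

Bodø, Drammen, Hamar, Molde, Narvik, Oslo, Stavanger, Trondheim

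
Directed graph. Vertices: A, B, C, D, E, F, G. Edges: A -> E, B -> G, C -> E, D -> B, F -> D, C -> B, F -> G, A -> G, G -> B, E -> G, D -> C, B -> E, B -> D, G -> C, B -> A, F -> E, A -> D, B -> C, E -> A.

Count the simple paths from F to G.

F→D→B→A→E→G
F→D→B→A→G
F→D→B→C→E→A→G
F→D→B→C→E→G
F→D→B→E→A→G
F→D→B→E→G
F→D→B→G
F→D→C→B→A→E→G
... and 11 more.

19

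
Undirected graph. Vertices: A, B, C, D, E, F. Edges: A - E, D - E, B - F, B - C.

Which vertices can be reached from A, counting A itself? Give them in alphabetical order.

Start at A.
Its neighbours: E.
Then their neighbours: D.
Nothing further is reachable.

A, D, E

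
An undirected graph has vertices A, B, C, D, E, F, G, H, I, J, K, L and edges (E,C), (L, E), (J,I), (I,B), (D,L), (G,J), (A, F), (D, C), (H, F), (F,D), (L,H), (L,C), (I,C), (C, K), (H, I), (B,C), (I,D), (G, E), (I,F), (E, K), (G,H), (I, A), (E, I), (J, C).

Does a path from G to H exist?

Yes

Explore from G.
Distance 1: reach E, H, J.
Found H.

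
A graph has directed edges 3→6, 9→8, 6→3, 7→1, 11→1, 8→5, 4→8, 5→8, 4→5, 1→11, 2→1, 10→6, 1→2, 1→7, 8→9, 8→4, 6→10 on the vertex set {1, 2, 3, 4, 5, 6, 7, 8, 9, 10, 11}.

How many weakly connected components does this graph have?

3

From 1: component {1, 2, 7, 11}.
From 3: component {3, 6, 10}.
From 4: component {4, 5, 8, 9}.
That's 3 components.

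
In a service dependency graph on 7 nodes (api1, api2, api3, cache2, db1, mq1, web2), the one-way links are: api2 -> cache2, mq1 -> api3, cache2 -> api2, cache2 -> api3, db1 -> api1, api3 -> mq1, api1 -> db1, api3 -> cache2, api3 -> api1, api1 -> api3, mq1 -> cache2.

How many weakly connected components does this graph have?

2

From api1: component {api1, api2, api3, cache2, db1, mq1}.
From web2: component {web2}.
That's 2 components.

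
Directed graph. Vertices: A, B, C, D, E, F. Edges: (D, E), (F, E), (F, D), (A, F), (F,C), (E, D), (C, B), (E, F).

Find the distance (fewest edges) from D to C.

Distance 0: D.
Distance 1: E.
Distance 2: F.
Distance 3: C — contains C.

3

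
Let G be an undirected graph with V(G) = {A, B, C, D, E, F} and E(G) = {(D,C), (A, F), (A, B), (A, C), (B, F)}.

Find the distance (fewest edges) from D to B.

Distance 0: D.
Distance 1: C.
Distance 2: A.
Distance 3: B, F — contains B.

3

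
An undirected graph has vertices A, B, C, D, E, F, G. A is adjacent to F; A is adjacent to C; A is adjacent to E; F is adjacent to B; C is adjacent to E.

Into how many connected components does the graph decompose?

3

From A: component {A, B, C, E, F}.
From D: component {D}.
From G: component {G}.
That's 3 components.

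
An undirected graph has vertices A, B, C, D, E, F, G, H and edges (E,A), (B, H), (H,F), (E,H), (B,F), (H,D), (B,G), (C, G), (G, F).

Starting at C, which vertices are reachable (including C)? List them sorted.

Start at C.
Its neighbours: G.
Then their neighbours: B, F.
Then next layer: H.
Then next layer: D, E.
Then next layer: A.
Every vertex is now reached.

A, B, C, D, E, F, G, H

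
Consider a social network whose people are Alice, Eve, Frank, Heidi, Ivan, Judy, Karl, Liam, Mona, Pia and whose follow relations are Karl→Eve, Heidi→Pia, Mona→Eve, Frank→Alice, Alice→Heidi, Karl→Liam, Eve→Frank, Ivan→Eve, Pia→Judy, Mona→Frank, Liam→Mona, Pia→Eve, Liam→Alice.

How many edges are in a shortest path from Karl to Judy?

5

Distance 0: Karl.
Distance 1: Eve, Liam.
Distance 2: Alice, Frank, Mona.
Distance 3: Heidi.
Distance 4: Pia.
Distance 5: Judy — contains Judy.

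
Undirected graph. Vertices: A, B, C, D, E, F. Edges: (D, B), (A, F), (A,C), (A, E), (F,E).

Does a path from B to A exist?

Explore from B.
Distance 1: reach D.
The search is exhausted without reaching A; it lies in a different component.

No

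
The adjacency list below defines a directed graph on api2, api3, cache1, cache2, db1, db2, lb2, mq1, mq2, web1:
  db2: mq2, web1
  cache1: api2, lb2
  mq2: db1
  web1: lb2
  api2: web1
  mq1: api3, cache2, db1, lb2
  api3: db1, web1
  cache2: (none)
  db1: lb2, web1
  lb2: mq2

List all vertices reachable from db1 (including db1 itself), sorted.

db1, lb2, mq2, web1

Start at db1.
Its neighbours: lb2, web1.
Then their neighbours: mq2.
Nothing further is reachable.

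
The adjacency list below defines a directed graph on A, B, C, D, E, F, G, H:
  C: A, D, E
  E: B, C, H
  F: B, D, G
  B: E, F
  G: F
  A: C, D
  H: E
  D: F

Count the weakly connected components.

1

From A: component {A, B, C, D, E, F, G, H}.
That's 1 component.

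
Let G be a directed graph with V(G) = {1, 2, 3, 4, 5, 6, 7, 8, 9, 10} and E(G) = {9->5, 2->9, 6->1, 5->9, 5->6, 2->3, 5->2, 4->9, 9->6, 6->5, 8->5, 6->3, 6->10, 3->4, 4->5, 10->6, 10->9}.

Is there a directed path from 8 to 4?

Explore from 8.
Distance 1: reach 5.
Distance 2: reach 2, 6, 9.
Distance 3: reach 1, 3, 10.
Distance 4: reach 4.
Found 4.

Yes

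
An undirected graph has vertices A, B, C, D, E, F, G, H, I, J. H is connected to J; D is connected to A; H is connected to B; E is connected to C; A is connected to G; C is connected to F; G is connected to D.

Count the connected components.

4

From A: component {A, D, G}.
From B: component {B, H, J}.
From C: component {C, E, F}.
From I: component {I}.
That's 4 components.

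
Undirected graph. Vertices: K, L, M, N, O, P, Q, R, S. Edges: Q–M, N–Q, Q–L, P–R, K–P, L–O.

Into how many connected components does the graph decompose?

From K: component {K, P, R}.
From L: component {L, M, N, O, Q}.
From S: component {S}.
That's 3 components.

3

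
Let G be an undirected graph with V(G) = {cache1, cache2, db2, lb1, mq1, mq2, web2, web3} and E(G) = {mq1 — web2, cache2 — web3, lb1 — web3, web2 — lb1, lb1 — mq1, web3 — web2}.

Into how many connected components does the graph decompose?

From cache1: component {cache1}.
From cache2: component {cache2, lb1, mq1, web2, web3}.
From db2: component {db2}.
From mq2: component {mq2}.
That's 4 components.

4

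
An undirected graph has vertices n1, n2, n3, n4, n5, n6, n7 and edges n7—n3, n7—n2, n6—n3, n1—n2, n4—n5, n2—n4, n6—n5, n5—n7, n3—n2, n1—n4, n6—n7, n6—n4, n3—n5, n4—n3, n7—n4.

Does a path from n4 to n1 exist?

Explore from n4.
Distance 1: reach n1, n2, n3, n5, n6, n7.
Found n1.

Yes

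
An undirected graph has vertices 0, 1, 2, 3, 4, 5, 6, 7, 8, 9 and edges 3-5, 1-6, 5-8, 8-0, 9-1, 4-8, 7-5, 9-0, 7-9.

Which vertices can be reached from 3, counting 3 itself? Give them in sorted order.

Start at 3.
Its neighbours: 5.
Then their neighbours: 7, 8.
Then next layer: 0, 4, 9.
Then next layer: 1.
Then next layer: 6.
Nothing further is reachable.

0, 1, 3, 4, 5, 6, 7, 8, 9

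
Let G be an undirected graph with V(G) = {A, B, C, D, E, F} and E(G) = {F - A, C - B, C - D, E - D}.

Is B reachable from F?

Explore from F.
Distance 1: reach A.
The search is exhausted without reaching B; it lies in a different component.

No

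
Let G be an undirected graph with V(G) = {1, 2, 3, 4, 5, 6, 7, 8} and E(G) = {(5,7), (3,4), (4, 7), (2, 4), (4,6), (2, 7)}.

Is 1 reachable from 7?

Explore from 7.
Distance 1: reach 2, 4, 5.
Distance 2: reach 3, 6.
The search is exhausted without reaching 1; it lies in a different component.

No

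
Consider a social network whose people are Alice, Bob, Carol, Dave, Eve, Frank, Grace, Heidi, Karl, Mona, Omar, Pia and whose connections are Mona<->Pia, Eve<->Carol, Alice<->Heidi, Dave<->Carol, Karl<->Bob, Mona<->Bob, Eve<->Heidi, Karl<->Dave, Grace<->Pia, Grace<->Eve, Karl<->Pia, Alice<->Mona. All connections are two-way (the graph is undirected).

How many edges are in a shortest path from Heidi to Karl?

Distance 0: Heidi.
Distance 1: Alice, Eve.
Distance 2: Carol, Grace, Mona.
Distance 3: Bob, Dave, Pia.
Distance 4: Karl — contains Karl.

4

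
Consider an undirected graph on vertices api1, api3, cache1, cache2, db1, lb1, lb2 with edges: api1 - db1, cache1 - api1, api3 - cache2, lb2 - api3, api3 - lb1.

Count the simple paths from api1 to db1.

api1–db1

1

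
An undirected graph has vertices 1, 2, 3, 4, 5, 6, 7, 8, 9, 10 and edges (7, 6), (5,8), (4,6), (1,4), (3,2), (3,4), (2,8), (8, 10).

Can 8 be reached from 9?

9 has no edges, so nothing is reachable from it.

No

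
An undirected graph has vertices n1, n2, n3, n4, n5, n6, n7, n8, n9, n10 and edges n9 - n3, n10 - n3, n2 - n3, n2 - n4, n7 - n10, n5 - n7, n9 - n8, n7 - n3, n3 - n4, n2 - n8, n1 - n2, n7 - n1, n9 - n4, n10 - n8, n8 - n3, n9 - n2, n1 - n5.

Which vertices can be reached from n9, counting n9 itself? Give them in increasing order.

Start at n9.
Its neighbours: n2, n3, n4, n8.
Then their neighbours: n1, n7, n10.
Then next layer: n5.
Nothing further is reachable.

n1, n2, n3, n4, n5, n7, n8, n9, n10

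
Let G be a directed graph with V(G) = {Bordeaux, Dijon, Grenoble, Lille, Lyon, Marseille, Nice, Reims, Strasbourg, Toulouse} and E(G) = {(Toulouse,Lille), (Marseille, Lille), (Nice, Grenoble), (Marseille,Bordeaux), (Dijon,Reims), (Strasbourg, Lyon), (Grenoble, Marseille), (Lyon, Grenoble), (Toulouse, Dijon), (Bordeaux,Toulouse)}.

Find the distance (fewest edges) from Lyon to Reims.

Distance 0: Lyon.
Distance 1: Grenoble.
Distance 2: Marseille.
Distance 3: Bordeaux, Lille.
Distance 4: Toulouse.
Distance 5: Dijon.
Distance 6: Reims — contains Reims.

6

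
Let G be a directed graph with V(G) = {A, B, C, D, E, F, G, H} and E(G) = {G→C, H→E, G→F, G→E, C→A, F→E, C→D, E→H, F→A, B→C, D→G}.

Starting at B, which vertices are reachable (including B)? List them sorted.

Start at B.
Its neighbours: C.
Then their neighbours: A, D.
Then next layer: G.
Then next layer: E, F.
Then next layer: H.
Every vertex is now reached.

A, B, C, D, E, F, G, H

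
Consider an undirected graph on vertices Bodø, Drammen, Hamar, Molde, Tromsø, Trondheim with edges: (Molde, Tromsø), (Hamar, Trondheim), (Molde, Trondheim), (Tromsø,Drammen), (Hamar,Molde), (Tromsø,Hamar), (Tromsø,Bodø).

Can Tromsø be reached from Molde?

Yes

Explore from Molde.
Distance 1: reach Hamar, Tromsø, Trondheim.
Found Tromsø.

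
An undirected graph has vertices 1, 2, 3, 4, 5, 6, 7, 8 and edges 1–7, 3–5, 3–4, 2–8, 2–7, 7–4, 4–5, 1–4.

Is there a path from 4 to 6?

Explore from 4.
Distance 1: reach 1, 3, 5, 7.
Distance 2: reach 2.
Distance 3: reach 8.
The search is exhausted without reaching 6; it lies in a different component.

No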